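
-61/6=-10.17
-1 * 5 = -5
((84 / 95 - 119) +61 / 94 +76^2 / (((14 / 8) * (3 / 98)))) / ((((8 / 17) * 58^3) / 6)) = 49050357431 / 6969400640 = 7.04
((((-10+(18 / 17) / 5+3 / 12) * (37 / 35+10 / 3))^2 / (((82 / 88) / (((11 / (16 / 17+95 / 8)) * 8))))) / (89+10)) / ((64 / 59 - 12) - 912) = -644700380921476 / 4558296978151875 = -0.14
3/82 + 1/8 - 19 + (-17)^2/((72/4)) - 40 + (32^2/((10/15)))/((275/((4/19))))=-41.61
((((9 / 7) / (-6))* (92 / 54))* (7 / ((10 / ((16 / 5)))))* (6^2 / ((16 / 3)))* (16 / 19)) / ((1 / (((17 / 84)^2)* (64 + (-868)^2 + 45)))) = -10017467702 / 69825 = -143465.34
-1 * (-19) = 19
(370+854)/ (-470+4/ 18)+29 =27899/ 1057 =26.39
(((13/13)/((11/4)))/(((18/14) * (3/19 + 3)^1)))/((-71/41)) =-5453/105435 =-0.05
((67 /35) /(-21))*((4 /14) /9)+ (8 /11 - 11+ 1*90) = 40608011 /509355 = 79.72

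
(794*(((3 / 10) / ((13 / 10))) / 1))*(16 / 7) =38112 / 91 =418.81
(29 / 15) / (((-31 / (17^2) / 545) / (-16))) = 14616464 / 93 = 157166.28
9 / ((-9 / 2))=-2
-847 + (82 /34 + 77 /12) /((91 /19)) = -15689489 /18564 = -845.16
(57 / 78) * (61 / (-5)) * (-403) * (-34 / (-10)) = 610793 / 50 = 12215.86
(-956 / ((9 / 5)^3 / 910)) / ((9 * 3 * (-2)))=54372500 / 19683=2762.41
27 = 27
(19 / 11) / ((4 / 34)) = 323 / 22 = 14.68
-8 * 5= -40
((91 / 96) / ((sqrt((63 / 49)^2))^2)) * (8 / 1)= 4459 / 972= 4.59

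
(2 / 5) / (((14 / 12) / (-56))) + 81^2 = 32709 / 5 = 6541.80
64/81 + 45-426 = -30797/81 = -380.21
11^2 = 121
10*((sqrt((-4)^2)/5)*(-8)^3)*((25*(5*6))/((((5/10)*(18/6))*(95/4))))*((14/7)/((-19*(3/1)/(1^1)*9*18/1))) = 1638400/87723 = 18.68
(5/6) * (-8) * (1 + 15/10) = -50/3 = -16.67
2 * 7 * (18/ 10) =126/ 5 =25.20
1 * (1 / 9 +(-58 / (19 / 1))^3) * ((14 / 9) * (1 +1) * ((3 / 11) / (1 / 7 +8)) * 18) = -685666408 / 12901779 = -53.15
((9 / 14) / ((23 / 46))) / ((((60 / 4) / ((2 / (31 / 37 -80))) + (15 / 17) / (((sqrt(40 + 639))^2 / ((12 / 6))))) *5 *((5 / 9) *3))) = -1098234 / 4226162375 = -0.00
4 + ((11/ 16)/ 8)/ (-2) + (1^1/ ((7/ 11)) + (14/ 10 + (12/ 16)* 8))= 115839/ 8960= 12.93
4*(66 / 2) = 132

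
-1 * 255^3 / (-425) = 39015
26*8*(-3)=-624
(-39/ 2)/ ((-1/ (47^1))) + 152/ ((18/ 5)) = 17257/ 18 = 958.72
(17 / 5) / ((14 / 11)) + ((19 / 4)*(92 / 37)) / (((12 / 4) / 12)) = 129279 / 2590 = 49.91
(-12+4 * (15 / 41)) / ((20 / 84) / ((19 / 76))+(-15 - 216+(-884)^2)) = -9072 / 672635545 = -0.00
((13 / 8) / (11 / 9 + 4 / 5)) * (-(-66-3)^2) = -214245 / 56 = -3825.80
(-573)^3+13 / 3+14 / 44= -12416745815 / 66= -188132512.35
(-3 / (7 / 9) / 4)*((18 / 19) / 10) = -0.09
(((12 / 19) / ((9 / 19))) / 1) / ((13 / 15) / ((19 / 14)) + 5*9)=380 / 13007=0.03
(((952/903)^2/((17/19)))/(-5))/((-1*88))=2584/915255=0.00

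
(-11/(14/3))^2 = 1089/196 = 5.56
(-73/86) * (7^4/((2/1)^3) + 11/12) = -527425/2064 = -255.54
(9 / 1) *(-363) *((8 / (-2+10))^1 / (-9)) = 363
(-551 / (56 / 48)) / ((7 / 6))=-19836 / 49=-404.82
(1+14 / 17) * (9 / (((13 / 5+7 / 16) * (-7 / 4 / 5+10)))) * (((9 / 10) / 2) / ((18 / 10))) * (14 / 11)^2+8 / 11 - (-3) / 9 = 1.29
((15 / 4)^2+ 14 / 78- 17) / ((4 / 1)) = -1721 / 2496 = -0.69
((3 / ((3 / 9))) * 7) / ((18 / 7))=49 / 2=24.50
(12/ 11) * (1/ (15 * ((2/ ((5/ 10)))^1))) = 1/ 55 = 0.02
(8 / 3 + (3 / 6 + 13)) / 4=97 / 24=4.04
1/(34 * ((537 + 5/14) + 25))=7/133841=0.00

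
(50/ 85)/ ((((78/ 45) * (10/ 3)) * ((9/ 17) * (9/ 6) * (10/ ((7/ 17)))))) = 7/ 1326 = 0.01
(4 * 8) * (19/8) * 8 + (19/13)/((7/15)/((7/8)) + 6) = 774877/1274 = 608.22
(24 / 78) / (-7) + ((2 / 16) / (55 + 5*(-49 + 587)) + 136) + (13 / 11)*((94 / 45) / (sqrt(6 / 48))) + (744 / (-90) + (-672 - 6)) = -219943729 / 399672 + 2444*sqrt(2) / 495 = -543.33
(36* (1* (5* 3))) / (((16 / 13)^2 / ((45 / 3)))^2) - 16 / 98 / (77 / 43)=3273224198779 / 61816832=52950.37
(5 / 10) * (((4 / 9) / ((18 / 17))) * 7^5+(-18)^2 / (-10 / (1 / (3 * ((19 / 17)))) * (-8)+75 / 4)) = 1858899527 / 526905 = 3527.96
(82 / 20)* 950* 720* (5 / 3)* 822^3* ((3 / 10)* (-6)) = -4672794324873600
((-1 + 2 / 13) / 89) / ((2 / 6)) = -33 / 1157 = -0.03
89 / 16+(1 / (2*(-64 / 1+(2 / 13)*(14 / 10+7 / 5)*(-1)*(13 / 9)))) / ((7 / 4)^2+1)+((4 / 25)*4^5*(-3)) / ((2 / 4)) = -3695263141 / 3780400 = -977.48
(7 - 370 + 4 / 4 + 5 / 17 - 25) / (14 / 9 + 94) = -29583 / 7310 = -4.05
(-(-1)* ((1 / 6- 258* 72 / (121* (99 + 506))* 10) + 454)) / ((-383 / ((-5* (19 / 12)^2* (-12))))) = -71611232465 / 403740216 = -177.37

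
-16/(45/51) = -272/15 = -18.13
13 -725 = -712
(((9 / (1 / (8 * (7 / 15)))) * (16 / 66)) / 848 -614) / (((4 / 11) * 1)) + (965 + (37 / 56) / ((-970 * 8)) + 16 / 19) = -722.63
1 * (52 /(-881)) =-52 /881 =-0.06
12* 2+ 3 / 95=2283 / 95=24.03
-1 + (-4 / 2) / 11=-13 / 11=-1.18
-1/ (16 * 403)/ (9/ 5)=-5/ 58032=-0.00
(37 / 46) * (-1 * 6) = -111 / 23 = -4.83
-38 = -38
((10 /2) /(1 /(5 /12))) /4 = 0.52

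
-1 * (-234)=234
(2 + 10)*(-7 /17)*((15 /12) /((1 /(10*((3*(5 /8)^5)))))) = -4921875 /278528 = -17.67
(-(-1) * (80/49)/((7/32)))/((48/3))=160/343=0.47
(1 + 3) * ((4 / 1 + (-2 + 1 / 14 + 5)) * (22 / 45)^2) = 6.76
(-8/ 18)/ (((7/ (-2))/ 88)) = 704/ 63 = 11.17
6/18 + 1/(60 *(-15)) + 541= 487199/900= 541.33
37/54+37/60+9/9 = 1243/540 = 2.30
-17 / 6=-2.83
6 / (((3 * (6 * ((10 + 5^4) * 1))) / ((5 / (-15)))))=-1 / 5715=-0.00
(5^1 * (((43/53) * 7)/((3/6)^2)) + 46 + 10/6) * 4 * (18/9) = 205112/159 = 1290.01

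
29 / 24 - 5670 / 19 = -135529 / 456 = -297.21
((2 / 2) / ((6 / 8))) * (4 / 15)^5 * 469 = 1921024 / 2278125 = 0.84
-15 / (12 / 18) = -45 / 2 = -22.50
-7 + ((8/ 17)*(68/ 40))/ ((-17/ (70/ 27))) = -3269/ 459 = -7.12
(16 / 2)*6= 48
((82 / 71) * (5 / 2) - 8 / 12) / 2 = 473 / 426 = 1.11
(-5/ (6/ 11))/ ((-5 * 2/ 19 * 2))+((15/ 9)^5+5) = 51649/ 1944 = 26.57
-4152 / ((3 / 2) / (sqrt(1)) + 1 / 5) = -41520 / 17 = -2442.35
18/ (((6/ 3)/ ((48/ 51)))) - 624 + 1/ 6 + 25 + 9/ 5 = -300167/ 510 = -588.56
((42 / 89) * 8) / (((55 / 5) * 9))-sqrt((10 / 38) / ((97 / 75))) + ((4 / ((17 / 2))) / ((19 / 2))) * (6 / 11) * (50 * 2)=2599376 / 948651-5 * sqrt(27645) / 1843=2.29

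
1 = 1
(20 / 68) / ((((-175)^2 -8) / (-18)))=-90 / 520489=-0.00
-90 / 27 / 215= -2 / 129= -0.02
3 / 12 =1 / 4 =0.25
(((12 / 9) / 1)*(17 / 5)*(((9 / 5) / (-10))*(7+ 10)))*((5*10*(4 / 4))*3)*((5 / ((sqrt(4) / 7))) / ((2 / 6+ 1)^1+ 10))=-3213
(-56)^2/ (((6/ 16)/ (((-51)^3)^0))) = 25088/ 3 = 8362.67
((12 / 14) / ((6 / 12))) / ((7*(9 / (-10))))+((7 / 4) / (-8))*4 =-1349 / 1176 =-1.15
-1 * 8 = -8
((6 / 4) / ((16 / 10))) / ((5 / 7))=21 / 16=1.31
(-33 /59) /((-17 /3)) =99 /1003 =0.10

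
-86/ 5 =-17.20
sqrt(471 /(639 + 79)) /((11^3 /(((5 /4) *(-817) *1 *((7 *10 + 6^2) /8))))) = -216505 *sqrt(338178) /15290528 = -8.23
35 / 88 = 0.40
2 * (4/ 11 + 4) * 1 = 8.73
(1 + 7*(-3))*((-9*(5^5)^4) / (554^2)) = 4291534423828125 / 76729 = 55931061578.13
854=854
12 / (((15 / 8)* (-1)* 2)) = -16 / 5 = -3.20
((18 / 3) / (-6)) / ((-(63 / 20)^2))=400 / 3969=0.10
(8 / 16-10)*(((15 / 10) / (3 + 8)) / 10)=-57 / 440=-0.13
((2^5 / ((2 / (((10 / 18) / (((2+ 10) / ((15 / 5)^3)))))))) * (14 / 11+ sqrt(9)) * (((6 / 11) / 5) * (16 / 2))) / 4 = 2256 / 121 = 18.64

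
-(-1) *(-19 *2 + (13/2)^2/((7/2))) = -363/14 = -25.93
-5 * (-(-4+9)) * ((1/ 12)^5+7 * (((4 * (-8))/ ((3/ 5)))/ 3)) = -774143975/ 248832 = -3111.11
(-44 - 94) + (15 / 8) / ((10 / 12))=-543 / 4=-135.75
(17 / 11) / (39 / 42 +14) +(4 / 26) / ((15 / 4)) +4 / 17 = 2894854 / 7621185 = 0.38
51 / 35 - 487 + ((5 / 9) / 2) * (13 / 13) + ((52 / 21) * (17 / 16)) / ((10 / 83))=-463.43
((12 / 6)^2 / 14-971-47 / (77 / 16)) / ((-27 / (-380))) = -28688860 / 2079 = -13799.36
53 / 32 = 1.66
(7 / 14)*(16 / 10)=4 / 5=0.80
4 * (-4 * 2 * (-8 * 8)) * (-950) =-1945600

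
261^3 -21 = 17779560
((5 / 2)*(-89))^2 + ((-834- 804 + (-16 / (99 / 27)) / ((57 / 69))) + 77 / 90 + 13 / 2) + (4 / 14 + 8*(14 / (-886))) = 5584552304941 / 116659620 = 47870.48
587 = 587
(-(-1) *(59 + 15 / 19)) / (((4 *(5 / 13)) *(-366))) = -1846 / 17385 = -0.11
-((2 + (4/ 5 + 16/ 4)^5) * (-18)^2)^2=-682627683948.45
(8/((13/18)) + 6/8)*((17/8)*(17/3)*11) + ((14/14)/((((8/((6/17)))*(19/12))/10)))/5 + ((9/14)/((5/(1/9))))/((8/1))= 7367682453/4702880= 1566.63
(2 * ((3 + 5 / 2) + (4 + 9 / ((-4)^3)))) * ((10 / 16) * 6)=8985 / 128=70.20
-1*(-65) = 65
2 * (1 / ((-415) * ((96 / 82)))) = -41 / 9960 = -0.00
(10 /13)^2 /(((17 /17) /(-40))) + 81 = 9689 /169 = 57.33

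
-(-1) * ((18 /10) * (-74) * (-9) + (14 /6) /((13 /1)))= 233801 /195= 1198.98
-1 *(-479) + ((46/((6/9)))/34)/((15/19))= 481.57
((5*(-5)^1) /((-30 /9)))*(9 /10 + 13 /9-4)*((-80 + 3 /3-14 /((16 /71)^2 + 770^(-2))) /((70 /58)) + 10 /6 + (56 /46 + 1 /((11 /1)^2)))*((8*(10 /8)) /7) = 1923021284772532111 /372578363403246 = 5161.39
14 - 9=5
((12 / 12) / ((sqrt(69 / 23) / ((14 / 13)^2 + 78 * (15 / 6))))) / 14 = 33151 * sqrt(3) / 7098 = 8.09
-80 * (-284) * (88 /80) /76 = 6248 /19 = 328.84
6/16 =3/8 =0.38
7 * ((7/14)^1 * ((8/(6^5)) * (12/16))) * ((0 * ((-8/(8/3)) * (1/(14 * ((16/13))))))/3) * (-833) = 0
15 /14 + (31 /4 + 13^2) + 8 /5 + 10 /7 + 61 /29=106113 /580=182.95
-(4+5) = -9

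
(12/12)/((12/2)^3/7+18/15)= 35/1122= 0.03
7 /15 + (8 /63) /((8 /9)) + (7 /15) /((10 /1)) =689 /1050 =0.66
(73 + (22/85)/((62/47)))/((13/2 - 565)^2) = 771488/3287660515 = 0.00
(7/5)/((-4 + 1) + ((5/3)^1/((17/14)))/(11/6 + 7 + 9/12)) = -2737/5585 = -0.49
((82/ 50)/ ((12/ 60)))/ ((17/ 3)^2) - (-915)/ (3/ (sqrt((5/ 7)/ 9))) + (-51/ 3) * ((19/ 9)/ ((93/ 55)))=-25361572/ 1209465 + 305 * sqrt(35)/ 21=64.95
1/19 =0.05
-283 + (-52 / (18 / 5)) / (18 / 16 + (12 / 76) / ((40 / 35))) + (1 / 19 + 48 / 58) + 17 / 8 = -291.43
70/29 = 2.41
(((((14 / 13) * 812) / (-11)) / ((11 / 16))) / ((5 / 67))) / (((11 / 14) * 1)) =-170610944 / 86515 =-1972.04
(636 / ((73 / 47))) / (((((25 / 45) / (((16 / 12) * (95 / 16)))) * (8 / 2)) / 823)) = 350565903 / 292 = 1200568.16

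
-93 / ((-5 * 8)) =93 / 40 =2.32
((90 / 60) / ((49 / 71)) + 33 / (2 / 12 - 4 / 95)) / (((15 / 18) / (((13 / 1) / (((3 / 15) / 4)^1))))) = 289926468 / 3479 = 83336.15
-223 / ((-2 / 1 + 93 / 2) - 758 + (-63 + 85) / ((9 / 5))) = 4014 / 12623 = 0.32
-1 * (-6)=6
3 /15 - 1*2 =-9 /5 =-1.80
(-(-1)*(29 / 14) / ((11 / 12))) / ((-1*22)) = -87 / 847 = -0.10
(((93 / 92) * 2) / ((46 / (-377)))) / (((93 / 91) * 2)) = -34307 / 4232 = -8.11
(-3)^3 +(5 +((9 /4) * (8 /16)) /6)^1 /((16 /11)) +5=-4719 /256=-18.43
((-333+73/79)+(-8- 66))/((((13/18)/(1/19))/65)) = -2887200/1501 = -1923.52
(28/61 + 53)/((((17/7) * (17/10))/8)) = 1826160/17629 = 103.59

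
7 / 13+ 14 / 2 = 98 / 13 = 7.54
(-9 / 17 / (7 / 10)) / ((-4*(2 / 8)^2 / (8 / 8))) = 360 / 119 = 3.03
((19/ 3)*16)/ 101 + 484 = 146956/ 303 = 485.00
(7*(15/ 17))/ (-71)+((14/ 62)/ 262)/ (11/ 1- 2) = -7666841/ 88229286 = -0.09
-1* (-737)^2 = -543169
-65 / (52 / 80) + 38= -62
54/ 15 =18/ 5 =3.60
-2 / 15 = -0.13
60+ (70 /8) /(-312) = 74845 /1248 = 59.97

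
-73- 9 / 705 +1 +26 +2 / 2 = -10578 / 235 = -45.01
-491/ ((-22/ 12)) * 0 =0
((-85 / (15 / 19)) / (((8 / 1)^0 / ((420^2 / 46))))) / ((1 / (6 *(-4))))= 227908800 / 23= 9909078.26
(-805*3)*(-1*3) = 7245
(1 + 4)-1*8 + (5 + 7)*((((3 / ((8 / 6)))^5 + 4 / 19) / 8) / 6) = 892555 / 77824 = 11.47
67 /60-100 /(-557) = 43319 /33420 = 1.30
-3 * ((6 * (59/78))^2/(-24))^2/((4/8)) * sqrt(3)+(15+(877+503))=1387.35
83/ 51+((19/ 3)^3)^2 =799800146/ 12393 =64536.44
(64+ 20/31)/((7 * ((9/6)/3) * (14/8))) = 16032/1519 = 10.55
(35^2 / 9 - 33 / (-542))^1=136.17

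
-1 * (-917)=917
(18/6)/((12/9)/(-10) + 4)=45/58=0.78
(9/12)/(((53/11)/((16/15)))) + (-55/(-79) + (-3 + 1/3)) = -113327/62805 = -1.80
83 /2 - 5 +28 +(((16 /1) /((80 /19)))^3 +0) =29843 /250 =119.37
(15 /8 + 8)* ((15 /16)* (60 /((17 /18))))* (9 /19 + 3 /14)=29275425 /72352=404.62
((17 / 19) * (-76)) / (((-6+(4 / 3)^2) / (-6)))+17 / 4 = -7021 / 76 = -92.38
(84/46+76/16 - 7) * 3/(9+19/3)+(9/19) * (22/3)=272643/80408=3.39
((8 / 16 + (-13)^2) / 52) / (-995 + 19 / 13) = -339 / 103328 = -0.00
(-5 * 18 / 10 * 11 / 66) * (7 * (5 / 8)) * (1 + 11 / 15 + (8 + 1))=-1127 / 16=-70.44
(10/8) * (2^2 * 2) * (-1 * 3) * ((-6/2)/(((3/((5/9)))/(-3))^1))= -50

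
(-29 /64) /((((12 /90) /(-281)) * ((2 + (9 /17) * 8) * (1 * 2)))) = 2077995 /27136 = 76.58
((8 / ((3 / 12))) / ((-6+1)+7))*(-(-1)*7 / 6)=56 / 3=18.67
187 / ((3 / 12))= 748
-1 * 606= -606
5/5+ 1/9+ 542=4888/9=543.11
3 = 3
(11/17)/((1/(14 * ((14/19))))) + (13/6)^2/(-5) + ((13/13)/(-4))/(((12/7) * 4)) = 5.70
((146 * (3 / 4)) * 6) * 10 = 6570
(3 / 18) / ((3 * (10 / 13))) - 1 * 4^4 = -46067 / 180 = -255.93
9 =9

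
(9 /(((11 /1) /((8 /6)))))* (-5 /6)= -10 /11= -0.91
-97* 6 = -582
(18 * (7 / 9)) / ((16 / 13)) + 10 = 171 / 8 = 21.38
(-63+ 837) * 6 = 4644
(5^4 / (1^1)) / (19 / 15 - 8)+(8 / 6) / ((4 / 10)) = -27115 / 303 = -89.49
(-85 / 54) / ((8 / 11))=-935 / 432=-2.16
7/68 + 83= 5651/68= 83.10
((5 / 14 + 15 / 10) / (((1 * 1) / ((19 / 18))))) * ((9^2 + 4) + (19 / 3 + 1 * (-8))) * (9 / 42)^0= 30875 / 189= 163.36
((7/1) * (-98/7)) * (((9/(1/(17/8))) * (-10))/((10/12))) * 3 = 67473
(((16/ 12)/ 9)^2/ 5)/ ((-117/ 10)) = -0.00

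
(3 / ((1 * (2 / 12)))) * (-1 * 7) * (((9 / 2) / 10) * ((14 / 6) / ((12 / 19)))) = -209.48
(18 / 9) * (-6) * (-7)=84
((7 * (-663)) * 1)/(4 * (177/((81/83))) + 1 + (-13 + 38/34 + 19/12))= -655452/101147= -6.48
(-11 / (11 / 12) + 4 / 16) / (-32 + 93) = -47 / 244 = -0.19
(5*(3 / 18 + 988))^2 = 878826025 / 36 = 24411834.03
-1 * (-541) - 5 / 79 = 42734 / 79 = 540.94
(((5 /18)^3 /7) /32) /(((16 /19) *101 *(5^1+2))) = 2375 /14777634816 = 0.00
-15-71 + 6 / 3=-84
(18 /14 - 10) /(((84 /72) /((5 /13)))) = -1830 /637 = -2.87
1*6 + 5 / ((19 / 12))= 174 / 19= 9.16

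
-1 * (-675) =675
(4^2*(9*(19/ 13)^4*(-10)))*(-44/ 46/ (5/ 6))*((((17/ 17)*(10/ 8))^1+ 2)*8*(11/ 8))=13624278624/ 50531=269622.18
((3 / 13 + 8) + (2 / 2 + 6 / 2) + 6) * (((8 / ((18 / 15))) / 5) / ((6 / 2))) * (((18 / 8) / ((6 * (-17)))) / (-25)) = 79 / 11050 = 0.01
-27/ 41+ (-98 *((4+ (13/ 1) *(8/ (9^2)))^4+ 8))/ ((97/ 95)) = -12940368641759339/ 171196809417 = -75587.67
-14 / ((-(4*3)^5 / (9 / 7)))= 1 / 13824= 0.00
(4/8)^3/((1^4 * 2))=1/16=0.06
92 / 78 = 46 / 39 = 1.18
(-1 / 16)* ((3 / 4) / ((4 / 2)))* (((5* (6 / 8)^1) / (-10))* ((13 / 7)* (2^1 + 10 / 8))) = 1521 / 28672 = 0.05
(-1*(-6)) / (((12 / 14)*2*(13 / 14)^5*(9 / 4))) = 7529536 / 3341637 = 2.25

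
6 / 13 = 0.46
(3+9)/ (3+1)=3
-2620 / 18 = -145.56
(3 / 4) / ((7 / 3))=9 / 28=0.32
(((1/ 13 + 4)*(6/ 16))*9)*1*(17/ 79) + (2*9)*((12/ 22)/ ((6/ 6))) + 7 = 1787557/ 90376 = 19.78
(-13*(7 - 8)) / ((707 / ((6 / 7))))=78 / 4949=0.02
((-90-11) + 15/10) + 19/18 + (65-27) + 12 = -436/9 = -48.44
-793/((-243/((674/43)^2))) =360240868/449307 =801.77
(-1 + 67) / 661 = 66 / 661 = 0.10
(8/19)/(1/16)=6.74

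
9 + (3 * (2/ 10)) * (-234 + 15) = -612/ 5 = -122.40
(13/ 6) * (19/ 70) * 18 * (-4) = -1482/ 35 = -42.34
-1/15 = -0.07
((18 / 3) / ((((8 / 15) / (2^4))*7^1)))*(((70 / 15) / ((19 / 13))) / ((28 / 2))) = 780 / 133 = 5.86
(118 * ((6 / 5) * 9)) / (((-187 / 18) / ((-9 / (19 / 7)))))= 7225848 / 17765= 406.75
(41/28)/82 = 0.02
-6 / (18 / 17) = -17 / 3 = -5.67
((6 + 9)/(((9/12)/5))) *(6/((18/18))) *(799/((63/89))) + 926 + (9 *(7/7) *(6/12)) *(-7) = 28481969/42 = 678142.12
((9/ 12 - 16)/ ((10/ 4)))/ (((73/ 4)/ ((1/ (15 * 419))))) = -122/ 2294025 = -0.00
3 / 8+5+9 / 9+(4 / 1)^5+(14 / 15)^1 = 123757 / 120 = 1031.31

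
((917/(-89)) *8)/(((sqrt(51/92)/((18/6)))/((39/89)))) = -572208 *sqrt(1173)/134657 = -145.54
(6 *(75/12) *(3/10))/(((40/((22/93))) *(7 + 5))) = 11/1984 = 0.01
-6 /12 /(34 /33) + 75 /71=2757 /4828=0.57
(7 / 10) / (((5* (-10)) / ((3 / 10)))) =-21 / 5000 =-0.00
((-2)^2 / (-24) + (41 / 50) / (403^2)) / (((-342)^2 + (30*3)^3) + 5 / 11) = -22330561 / 113348598906075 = -0.00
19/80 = 0.24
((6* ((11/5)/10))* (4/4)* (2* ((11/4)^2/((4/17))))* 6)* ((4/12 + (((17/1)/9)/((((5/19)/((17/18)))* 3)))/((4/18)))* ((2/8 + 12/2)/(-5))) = -128317717/19200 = -6683.21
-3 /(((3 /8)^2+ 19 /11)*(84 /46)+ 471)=-8096 /1280277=-0.01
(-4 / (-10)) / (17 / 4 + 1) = 8 / 105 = 0.08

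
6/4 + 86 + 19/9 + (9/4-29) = 2263/36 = 62.86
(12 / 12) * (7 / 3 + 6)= 25 / 3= 8.33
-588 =-588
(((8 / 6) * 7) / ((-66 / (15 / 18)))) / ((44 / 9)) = -35 / 1452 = -0.02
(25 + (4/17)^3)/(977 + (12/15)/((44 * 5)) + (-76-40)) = 33794475/1163280488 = 0.03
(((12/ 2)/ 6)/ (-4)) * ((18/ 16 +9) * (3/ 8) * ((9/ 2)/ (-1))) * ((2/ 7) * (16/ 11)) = 2187/ 1232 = 1.78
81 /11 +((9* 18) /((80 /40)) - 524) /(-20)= 6493 /220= 29.51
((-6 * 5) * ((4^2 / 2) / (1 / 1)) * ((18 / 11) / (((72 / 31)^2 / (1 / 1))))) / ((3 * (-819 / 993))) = 1590455 / 54054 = 29.42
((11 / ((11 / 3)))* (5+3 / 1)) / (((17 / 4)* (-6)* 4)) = -4 / 17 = -0.24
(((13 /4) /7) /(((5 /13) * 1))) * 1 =169 /140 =1.21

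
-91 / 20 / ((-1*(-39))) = -7 / 60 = -0.12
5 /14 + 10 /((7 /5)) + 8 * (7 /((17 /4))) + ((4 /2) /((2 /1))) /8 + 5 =3509 /136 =25.80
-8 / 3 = -2.67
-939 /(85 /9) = -8451 /85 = -99.42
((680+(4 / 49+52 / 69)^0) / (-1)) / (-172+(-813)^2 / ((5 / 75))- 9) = -681 / 9914354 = -0.00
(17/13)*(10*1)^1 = 170/13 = 13.08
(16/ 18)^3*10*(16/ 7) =81920/ 5103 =16.05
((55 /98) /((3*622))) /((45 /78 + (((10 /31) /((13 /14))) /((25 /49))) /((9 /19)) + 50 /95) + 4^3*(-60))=-6317025 /80599325216998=-0.00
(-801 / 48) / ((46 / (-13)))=3471 / 736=4.72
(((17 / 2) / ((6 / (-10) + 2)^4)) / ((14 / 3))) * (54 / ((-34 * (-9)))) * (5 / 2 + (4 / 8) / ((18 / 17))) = 66875 / 268912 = 0.25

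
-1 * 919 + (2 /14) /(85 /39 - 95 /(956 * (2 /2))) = -498874031 /542885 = -918.93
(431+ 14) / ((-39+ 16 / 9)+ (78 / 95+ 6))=-380475 / 25993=-14.64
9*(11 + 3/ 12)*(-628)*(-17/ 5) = 216189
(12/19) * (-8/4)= -24/19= -1.26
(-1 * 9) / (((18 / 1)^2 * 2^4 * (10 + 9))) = -1 / 10944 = -0.00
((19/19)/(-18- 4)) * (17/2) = -17/44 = -0.39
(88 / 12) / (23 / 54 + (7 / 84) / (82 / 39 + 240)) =7478064 / 434683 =17.20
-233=-233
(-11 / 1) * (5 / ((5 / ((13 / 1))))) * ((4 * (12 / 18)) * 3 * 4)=-4576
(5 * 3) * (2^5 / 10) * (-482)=-23136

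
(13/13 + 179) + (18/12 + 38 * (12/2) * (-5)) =-1917/2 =-958.50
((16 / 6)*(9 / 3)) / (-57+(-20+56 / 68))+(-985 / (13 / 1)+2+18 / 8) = -4823177 / 67340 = -71.62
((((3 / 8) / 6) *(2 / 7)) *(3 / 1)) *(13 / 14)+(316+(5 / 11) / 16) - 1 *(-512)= 3570673 / 4312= 828.08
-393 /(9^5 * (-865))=131 /17025795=0.00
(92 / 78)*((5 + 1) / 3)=92 / 39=2.36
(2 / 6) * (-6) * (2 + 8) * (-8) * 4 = 640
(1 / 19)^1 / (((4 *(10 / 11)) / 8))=11 / 95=0.12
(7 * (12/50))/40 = 21/500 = 0.04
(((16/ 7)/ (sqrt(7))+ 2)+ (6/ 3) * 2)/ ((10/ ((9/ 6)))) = 12 * sqrt(7)/ 245+ 9/ 10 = 1.03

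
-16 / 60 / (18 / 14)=-28 / 135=-0.21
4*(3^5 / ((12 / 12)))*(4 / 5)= 3888 / 5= 777.60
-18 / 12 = -3 / 2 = -1.50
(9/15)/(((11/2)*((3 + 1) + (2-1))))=6/275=0.02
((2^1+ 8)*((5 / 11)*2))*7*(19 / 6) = 6650 / 33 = 201.52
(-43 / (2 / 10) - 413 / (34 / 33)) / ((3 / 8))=-83756 / 51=-1642.27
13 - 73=-60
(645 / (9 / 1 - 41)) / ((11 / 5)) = -3225 / 352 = -9.16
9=9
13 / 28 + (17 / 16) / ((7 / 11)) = 239 / 112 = 2.13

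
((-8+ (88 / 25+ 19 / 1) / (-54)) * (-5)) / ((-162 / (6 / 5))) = -11363 / 36450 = -0.31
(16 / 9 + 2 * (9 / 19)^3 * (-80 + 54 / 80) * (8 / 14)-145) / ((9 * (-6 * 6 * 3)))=0.16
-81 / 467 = -0.17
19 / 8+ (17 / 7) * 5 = 813 / 56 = 14.52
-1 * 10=-10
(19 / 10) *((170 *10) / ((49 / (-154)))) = -71060 / 7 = -10151.43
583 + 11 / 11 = 584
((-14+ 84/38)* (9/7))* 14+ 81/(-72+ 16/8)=-283779/1330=-213.37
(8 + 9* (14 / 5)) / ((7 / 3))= 498 / 35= 14.23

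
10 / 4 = 5 / 2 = 2.50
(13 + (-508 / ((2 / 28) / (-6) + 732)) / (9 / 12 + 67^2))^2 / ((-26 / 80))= -8242657928573091883240 / 15851642207767224157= -519.99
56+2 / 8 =225 / 4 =56.25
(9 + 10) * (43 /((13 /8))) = 6536 /13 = 502.77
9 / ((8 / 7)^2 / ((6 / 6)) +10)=441 / 554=0.80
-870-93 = -963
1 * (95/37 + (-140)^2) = 725295/37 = 19602.57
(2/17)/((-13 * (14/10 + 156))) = -10/173927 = -0.00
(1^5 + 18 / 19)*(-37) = -1369 / 19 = -72.05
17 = 17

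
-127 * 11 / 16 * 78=-54483 / 8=-6810.38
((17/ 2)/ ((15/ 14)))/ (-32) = -119/ 480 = -0.25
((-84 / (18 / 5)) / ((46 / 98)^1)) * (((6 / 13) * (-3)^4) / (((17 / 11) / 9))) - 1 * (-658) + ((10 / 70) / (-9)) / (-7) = -22784580083 / 2241603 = -10164.41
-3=-3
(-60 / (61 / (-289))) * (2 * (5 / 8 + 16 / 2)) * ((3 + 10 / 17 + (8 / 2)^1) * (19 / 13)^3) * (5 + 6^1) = 171250744995 / 134017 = 1277828.52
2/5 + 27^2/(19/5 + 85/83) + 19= 1706869/10010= 170.52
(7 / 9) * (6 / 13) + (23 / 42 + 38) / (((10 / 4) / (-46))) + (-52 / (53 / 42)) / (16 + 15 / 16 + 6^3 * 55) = -1394643762968 / 1967277585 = -708.92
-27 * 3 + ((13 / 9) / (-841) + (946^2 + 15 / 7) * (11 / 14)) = 521509843597 / 741762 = 703068.97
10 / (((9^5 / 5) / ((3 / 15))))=10 / 59049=0.00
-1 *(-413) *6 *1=2478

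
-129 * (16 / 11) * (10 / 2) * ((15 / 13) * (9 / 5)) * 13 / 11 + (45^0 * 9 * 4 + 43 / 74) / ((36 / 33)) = -243829303 / 107448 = -2269.28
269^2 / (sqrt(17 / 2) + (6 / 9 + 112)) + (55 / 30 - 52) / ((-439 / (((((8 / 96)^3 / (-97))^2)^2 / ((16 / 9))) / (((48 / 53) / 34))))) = 13017838694770235434360891714282127 / 20255308493451661454502568919040 - 651249 * sqrt(34) / 228335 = 626.06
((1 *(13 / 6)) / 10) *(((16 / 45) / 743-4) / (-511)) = 434603 / 256279275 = 0.00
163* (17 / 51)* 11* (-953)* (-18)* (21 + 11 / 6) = 234095873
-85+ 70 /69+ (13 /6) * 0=-5795 /69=-83.99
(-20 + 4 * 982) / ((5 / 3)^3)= 105516 / 125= 844.13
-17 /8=-2.12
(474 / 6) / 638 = 79 / 638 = 0.12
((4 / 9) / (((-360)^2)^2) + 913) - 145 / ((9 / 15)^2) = 19281991680001 / 37791360000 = 510.22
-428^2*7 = -1282288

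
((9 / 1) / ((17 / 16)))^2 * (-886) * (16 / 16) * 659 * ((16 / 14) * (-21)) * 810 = 235364186972160 / 289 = 814408951460.76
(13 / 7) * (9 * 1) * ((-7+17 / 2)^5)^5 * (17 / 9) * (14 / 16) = 187250782686903 / 268435456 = 697563.52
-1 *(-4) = 4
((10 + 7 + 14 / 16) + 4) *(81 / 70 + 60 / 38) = 18195 / 304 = 59.85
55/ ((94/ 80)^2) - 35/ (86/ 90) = 304825/ 94987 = 3.21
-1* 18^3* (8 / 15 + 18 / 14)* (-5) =371304 / 7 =53043.43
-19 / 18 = -1.06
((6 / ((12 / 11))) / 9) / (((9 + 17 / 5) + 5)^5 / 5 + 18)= 171875 / 89720828226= 0.00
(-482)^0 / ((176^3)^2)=1 / 29721861554176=0.00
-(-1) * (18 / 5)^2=324 / 25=12.96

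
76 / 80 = 19 / 20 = 0.95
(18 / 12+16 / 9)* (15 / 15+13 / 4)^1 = 1003 / 72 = 13.93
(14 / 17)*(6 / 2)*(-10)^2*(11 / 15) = 3080 / 17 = 181.18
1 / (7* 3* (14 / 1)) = 1 / 294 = 0.00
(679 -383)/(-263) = -296/263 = -1.13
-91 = -91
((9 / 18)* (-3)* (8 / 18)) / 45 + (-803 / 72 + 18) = 7379 / 1080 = 6.83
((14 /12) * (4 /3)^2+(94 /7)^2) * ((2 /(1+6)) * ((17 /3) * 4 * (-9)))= -32818976 /3087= -10631.35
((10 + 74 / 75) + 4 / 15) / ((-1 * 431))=-844 / 32325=-0.03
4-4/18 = 34/9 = 3.78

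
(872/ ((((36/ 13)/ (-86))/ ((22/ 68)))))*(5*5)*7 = -234584350/ 153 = -1533231.05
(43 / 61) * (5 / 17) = 0.21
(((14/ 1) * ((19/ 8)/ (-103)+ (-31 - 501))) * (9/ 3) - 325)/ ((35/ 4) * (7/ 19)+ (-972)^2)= -177460513/ 7395794387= -0.02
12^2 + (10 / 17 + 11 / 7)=17393 / 119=146.16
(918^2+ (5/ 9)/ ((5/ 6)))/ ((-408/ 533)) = -673758371/ 612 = -1100912.37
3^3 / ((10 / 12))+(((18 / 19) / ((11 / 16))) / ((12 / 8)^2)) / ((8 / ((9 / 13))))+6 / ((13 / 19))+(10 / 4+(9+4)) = 1541143 / 27170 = 56.72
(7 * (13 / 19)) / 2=91 / 38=2.39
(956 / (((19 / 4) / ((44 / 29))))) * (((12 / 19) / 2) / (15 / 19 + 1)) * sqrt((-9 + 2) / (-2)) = 252384 * sqrt(14) / 9367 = 100.82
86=86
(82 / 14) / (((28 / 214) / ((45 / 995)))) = 39483 / 19502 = 2.02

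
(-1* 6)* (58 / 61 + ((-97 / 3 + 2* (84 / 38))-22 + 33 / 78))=4387967 / 15067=291.23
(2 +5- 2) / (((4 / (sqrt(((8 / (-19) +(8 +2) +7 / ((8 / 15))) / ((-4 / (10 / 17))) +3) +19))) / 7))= 35 *sqrt(107787) / 304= 37.80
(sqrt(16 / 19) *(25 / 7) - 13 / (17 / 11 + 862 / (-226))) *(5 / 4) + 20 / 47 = 125 *sqrt(19) / 133 + 17119 / 2256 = 11.68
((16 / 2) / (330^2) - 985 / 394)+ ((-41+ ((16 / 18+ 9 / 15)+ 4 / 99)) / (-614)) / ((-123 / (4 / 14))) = -35982604747 / 14392605150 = -2.50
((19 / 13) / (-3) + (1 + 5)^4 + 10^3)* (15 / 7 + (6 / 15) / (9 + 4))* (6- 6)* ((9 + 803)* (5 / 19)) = 0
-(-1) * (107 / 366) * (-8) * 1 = -428 / 183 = -2.34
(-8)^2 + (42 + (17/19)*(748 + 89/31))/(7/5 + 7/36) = 86499212/169043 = 511.70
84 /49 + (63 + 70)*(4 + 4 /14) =4002 /7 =571.71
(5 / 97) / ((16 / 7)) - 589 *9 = -8227117 / 1552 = -5300.98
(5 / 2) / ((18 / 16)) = 20 / 9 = 2.22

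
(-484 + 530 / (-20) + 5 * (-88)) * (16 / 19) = -15208 / 19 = -800.42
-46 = -46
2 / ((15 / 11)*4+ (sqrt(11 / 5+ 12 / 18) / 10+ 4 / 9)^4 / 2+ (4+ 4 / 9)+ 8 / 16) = 27178486093489401000000 / 141814440674595098159161 - 3490917043680000000*sqrt(645) / 141814440674595098159161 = 0.19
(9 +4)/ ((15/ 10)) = 26/ 3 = 8.67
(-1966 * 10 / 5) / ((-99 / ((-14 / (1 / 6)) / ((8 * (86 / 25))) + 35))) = 5401585 / 4257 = 1268.87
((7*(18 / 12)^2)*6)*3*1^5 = 567 / 2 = 283.50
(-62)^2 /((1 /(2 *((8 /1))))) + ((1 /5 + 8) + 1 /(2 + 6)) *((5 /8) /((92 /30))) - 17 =181022723 /2944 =61488.70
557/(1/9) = 5013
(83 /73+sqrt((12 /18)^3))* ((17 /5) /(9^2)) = 34* sqrt(6) /3645+1411 /29565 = 0.07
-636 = -636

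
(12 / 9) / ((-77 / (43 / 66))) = -86 / 7623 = -0.01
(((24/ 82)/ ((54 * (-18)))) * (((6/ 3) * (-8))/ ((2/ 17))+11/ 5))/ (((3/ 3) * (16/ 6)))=0.02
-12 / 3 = -4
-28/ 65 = -0.43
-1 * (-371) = 371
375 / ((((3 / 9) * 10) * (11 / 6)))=675 / 11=61.36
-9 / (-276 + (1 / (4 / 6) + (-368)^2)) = -18 / 270299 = -0.00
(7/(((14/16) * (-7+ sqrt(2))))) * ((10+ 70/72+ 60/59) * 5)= -85.85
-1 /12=-0.08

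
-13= -13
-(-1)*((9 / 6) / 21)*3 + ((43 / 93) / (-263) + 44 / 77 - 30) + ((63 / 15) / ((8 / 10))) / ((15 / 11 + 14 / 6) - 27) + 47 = 9247291073 / 526651188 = 17.56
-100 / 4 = -25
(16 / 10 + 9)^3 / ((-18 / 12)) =-297754 / 375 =-794.01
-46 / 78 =-23 / 39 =-0.59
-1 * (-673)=673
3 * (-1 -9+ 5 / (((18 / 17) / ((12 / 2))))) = 55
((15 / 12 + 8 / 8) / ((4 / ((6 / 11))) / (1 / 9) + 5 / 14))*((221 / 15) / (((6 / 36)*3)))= 4641 / 4645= 1.00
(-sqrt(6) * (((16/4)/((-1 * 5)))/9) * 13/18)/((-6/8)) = -104 * sqrt(6)/1215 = -0.21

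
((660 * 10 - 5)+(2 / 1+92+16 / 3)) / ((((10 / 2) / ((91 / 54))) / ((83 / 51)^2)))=12590012617 / 2106810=5975.87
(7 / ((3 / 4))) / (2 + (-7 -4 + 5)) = -7 / 3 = -2.33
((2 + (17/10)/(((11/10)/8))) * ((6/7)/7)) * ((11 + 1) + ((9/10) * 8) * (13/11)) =1069344/29645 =36.07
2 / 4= 1 / 2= 0.50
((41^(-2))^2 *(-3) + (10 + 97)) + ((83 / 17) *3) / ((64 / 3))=331074632779 / 3074427968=107.69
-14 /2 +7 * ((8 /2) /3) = 7 /3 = 2.33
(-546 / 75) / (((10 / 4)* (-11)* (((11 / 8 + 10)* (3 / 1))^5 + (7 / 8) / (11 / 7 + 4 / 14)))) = 22151168 / 3872230934081125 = 0.00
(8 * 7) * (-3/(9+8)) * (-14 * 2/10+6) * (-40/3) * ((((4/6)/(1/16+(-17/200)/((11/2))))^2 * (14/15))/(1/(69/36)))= 151465.80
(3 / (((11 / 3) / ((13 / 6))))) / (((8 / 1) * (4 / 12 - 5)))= -117 / 2464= -0.05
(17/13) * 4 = 68/13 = 5.23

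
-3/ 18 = -1/ 6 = -0.17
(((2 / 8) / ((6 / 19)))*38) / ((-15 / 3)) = -361 / 60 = -6.02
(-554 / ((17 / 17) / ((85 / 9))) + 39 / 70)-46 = -3324929 / 630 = -5277.67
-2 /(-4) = 0.50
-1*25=-25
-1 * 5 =-5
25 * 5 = 125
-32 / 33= -0.97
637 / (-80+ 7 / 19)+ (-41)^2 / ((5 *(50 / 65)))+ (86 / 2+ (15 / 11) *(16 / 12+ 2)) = 396607779 / 832150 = 476.61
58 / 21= 2.76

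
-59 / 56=-1.05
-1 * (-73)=73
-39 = -39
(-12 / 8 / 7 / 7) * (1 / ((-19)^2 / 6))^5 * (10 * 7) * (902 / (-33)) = 3188160 / 42917463804607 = 0.00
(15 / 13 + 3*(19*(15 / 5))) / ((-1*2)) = -1119 / 13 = -86.08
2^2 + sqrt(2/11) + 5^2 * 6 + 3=sqrt(22)/11 + 157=157.43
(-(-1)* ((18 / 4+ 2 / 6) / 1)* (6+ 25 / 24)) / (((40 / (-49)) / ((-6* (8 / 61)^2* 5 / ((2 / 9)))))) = 720447 / 7442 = 96.81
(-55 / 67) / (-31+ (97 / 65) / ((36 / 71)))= 128700 / 4398751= 0.03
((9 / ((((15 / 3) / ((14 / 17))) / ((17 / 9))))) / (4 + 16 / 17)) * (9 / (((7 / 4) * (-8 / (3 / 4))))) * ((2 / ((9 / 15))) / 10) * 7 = -51 / 80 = -0.64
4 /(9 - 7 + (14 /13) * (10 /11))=286 /213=1.34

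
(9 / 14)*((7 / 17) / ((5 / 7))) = 63 / 170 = 0.37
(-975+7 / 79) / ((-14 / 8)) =308072 / 553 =557.09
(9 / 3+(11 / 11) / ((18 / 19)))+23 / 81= 703 / 162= 4.34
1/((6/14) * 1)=7/3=2.33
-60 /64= -15 /16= -0.94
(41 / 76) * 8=82 / 19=4.32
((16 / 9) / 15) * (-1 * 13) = -208 / 135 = -1.54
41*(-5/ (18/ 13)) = -2665/ 18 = -148.06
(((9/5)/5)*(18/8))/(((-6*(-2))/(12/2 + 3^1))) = 243/400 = 0.61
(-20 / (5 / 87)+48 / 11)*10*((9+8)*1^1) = -642600 / 11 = -58418.18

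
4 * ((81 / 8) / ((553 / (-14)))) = -81 / 79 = -1.03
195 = 195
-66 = -66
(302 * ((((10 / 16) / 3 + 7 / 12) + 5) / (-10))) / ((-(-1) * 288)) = -20989 / 34560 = -0.61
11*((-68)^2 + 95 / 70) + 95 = 50973.93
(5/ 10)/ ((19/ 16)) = 0.42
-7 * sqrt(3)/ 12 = -1.01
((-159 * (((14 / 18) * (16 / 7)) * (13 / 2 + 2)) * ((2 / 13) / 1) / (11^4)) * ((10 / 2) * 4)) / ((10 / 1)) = -28832 / 570999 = -0.05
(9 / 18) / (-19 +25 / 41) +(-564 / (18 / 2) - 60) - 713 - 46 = -3988783 / 4524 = -881.69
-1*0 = 0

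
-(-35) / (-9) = -35 / 9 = -3.89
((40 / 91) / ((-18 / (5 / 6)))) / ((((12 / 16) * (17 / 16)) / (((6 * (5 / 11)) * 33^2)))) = -352000 / 4641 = -75.85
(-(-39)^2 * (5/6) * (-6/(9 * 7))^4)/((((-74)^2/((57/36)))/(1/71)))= -0.00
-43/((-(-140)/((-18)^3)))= 62694/35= 1791.26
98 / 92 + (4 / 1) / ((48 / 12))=95 / 46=2.07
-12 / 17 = -0.71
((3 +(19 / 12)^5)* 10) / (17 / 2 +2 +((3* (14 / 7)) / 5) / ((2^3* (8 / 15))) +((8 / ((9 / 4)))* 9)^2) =16112975 / 128743344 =0.13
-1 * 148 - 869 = -1017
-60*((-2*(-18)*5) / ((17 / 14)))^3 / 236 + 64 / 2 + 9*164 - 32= -826645.59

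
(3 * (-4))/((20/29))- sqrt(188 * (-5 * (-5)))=-10 * sqrt(47)- 87/5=-85.96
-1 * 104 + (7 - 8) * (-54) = -50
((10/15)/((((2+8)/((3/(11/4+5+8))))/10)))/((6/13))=52/189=0.28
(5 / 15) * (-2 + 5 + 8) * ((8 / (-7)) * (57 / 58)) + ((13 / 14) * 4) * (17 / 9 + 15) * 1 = 58.61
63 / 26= 2.42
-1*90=-90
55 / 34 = 1.62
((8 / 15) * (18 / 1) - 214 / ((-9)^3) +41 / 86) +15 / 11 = 40460597 / 3448170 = 11.73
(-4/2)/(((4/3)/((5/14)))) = -15/28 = -0.54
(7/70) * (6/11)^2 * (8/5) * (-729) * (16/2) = -277.62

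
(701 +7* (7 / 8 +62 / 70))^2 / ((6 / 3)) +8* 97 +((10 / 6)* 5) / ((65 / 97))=255204.71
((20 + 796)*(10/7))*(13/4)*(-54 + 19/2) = -1180140/7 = -168591.43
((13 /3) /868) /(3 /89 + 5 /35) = 1157 /40920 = 0.03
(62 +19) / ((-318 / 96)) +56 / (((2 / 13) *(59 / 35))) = 598756 / 3127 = 191.48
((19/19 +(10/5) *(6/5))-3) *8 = 16/5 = 3.20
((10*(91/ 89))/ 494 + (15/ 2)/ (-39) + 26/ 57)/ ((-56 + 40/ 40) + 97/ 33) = -412819/ 75533588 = -0.01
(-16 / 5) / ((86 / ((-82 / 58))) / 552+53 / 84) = -211232 / 34375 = -6.14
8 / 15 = 0.53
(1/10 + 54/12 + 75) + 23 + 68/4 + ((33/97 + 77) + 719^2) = 250821601/485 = 517157.94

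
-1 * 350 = -350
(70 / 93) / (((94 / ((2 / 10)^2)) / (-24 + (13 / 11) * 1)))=-0.01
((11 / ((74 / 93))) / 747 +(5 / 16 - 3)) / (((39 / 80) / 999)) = -5901465 / 1079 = -5469.38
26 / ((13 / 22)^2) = 74.46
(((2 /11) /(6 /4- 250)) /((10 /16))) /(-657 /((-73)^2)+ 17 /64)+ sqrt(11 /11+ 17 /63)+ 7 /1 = 4 * sqrt(35) /21+ 127094921 /18177775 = 8.12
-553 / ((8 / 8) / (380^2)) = -79853200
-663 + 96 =-567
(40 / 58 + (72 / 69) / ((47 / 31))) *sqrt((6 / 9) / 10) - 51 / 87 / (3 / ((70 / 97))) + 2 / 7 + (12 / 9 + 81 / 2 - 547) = -19888775 / 39382 + 43196 *sqrt(15) / 470235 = -504.67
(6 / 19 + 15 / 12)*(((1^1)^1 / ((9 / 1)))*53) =6307 / 684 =9.22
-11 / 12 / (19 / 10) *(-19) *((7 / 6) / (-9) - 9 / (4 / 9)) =-186.81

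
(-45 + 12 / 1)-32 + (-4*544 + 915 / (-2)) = -5397 / 2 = -2698.50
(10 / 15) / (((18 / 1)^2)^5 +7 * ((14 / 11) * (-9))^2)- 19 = -12312756234180005 / 648039801798954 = -19.00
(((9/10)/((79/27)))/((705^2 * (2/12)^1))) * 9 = 729/21813875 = 0.00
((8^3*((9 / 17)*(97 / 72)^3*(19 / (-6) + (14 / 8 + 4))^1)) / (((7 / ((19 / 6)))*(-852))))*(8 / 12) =-537564397 / 886942224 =-0.61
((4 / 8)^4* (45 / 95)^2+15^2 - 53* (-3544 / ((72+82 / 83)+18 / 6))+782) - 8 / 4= 2389812311 / 687344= 3476.88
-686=-686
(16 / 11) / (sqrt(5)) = 16*sqrt(5) / 55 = 0.65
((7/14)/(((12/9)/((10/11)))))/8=15/352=0.04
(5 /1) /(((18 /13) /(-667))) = -43355 /18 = -2408.61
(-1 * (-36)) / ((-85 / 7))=-252 / 85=-2.96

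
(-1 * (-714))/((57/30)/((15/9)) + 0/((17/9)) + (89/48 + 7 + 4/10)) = 856800/12473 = 68.69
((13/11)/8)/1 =13/88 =0.15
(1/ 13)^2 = 1/ 169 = 0.01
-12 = -12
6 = 6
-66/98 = -33/49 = -0.67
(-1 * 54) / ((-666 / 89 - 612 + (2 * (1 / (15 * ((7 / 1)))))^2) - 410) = 26493075 / 505077122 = 0.05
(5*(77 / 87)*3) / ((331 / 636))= 244860 / 9599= 25.51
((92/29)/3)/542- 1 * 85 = -2003999/23577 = -85.00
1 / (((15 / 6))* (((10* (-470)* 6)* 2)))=-1 / 141000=-0.00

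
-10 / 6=-1.67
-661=-661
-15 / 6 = -5 / 2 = -2.50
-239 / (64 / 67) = -16013 / 64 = -250.20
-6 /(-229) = 6 /229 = 0.03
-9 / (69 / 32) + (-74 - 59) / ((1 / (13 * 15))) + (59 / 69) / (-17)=-30426710 / 1173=-25939.22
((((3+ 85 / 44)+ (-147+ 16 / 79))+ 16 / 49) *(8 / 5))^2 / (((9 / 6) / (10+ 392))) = 623016373478406832 / 45328539025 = 13744461.81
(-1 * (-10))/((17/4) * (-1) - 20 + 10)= -40/57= -0.70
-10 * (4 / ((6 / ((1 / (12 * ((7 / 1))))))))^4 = -5 / 126023688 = -0.00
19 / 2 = 9.50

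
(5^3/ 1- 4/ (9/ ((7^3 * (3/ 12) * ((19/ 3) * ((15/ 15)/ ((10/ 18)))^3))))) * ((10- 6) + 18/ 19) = -15071396/ 2375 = -6345.85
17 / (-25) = -17 / 25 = -0.68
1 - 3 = -2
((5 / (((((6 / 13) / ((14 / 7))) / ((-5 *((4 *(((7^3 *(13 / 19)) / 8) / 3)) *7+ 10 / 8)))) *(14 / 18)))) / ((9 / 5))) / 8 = -101905375 / 38304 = -2660.44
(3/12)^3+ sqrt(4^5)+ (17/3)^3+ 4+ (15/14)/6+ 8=2735597/12096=226.16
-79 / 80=-0.99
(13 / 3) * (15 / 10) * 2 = 13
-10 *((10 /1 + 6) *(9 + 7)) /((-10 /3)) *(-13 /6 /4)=-416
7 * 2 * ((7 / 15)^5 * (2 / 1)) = 0.62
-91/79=-1.15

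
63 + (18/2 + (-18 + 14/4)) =115/2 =57.50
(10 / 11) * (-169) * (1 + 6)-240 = -14470 / 11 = -1315.45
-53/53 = -1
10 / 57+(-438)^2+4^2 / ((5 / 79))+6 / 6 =54747923 / 285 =192097.98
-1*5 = -5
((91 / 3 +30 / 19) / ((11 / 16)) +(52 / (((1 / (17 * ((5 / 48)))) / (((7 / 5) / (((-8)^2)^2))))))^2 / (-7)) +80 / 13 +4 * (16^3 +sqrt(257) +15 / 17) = 4 * sqrt(257) +1834532578573554413 / 111588887494656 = 16504.23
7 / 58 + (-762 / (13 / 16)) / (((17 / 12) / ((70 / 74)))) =-296939881 / 474266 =-626.10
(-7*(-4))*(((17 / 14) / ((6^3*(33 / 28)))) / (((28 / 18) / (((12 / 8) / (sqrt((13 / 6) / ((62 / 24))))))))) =17*sqrt(806) / 3432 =0.14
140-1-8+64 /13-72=831 /13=63.92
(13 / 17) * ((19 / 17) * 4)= 988 / 289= 3.42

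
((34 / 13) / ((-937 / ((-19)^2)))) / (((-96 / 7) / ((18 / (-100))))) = -128877 / 9744800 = -0.01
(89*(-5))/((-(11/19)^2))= 160645/121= 1327.64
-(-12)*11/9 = 44/3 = 14.67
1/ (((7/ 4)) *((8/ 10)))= 0.71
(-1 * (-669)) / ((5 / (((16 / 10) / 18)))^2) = 3568 / 16875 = 0.21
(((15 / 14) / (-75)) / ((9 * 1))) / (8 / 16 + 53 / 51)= -17 / 16485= -0.00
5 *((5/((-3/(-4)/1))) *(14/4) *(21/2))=1225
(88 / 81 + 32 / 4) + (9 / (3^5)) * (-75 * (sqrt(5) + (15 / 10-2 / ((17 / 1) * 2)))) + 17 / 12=35801 / 5508-25 * sqrt(5) / 9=0.29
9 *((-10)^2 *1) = 900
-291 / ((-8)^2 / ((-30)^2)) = -65475 / 16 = -4092.19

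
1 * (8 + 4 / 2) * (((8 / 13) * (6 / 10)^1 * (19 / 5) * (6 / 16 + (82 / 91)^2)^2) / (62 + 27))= 70491480765 / 317364919508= 0.22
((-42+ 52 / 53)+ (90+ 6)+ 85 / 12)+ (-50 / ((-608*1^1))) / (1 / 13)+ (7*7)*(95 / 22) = 274.72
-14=-14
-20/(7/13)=-260/7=-37.14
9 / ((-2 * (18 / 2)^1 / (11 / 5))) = -11 / 10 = -1.10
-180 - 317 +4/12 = -1490/3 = -496.67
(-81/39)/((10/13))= -27/10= -2.70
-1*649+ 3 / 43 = -27904 / 43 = -648.93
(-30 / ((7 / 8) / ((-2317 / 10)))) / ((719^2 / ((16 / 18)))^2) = 169472 / 7215714239067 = 0.00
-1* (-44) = 44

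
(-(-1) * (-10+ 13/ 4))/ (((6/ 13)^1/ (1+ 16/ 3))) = -741/ 8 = -92.62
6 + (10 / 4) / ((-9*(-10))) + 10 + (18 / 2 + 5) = 1081 / 36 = 30.03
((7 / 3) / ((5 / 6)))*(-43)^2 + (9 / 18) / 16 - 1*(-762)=950277 / 160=5939.23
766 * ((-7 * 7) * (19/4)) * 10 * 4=-7131460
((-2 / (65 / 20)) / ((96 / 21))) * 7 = -0.94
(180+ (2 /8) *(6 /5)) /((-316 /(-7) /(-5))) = -12621 /632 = -19.97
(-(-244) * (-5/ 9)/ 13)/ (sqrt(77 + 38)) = -244 * sqrt(115)/ 2691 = -0.97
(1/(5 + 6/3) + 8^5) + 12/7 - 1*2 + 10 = 229445/7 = 32777.86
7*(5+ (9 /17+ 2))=896 /17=52.71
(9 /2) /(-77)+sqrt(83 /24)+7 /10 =247 /385+sqrt(498) /12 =2.50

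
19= 19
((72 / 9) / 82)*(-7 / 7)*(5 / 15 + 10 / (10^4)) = -1003 / 30750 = -0.03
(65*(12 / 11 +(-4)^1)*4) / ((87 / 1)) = -8320 / 957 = -8.69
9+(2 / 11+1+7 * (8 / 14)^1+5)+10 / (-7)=1367 / 77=17.75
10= 10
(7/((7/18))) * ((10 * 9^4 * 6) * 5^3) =885735000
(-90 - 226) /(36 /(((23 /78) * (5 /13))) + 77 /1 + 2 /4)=-72680 /90833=-0.80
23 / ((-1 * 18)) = -23 / 18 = -1.28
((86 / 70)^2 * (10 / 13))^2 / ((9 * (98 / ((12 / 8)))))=3418801 / 1491201075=0.00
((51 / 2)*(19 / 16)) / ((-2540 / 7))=-6783 / 81280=-0.08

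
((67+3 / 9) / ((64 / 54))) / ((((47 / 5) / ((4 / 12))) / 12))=4545 / 188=24.18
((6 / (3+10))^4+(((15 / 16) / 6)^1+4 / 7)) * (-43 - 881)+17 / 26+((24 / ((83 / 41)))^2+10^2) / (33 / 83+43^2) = -519272634641843 / 727762841000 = -713.52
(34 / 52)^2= 289 / 676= 0.43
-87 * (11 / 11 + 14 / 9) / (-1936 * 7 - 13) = 667 / 40695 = 0.02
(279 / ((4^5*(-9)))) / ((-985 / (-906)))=-14043 / 504320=-0.03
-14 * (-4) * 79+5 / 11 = 4424.45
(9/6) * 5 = 15/2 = 7.50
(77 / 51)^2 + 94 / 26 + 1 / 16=3222997 / 541008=5.96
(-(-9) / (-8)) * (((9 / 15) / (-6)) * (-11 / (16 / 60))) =-297 / 64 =-4.64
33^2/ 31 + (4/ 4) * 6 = 1275/ 31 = 41.13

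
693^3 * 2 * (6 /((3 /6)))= 7987501368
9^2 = 81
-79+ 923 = 844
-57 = -57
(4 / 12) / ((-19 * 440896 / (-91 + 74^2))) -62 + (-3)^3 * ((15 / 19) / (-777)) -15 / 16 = -136493241477 / 2169649216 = -62.91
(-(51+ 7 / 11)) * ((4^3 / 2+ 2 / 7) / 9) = -185.24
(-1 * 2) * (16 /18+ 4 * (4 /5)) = -8.18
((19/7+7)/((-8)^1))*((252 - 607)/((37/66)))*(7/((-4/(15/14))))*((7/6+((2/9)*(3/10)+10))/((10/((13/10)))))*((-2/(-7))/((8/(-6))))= 523498833/1160320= 451.17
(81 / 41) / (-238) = -81 / 9758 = -0.01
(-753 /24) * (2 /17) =-251 /68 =-3.69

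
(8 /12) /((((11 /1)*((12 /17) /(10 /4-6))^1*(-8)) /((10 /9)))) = 595 /14256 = 0.04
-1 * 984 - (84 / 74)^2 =-985.29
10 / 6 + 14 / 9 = 29 / 9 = 3.22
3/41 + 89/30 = 3739/1230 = 3.04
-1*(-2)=2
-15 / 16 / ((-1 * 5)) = 3 / 16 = 0.19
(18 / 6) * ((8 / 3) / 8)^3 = 1 / 9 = 0.11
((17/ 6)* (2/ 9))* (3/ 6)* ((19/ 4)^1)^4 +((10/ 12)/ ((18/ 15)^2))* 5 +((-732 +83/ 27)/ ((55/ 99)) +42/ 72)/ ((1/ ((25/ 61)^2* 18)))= -65189777501/ 17146368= -3801.96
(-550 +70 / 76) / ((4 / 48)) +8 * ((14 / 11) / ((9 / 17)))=-12357634 / 1881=-6569.72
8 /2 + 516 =520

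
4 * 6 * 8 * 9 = 1728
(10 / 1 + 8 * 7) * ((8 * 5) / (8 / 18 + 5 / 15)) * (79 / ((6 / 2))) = 89382.86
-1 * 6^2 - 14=-50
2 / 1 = 2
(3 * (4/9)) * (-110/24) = -55/9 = -6.11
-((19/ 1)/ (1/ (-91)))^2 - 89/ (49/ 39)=-146486080/ 49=-2989511.84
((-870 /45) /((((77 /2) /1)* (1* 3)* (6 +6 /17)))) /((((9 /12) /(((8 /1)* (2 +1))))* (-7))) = 15776 /130977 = 0.12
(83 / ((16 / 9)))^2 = 2179.72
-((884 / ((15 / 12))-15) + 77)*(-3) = 11538 / 5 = 2307.60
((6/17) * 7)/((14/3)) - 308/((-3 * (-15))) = -4831/765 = -6.32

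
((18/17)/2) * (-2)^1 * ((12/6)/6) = -6/17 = -0.35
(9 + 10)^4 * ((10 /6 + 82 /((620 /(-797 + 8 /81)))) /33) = -339441765539 /828630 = -409642.14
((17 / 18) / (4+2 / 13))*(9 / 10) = 0.20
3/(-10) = -0.30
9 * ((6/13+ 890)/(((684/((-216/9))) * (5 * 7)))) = -69456/8645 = -8.03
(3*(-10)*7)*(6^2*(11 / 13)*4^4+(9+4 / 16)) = -42628425 / 26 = -1639554.81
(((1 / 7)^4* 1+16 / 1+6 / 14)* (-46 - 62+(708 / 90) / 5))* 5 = -8742.41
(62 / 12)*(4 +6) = 155 / 3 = 51.67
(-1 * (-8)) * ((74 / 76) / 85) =148 / 1615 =0.09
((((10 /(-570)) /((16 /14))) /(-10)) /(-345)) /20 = -7 /31464000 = -0.00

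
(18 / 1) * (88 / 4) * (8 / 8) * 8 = 3168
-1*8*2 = -16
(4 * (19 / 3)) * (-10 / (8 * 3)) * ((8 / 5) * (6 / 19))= -16 / 3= -5.33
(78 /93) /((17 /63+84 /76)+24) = 15561 /470797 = 0.03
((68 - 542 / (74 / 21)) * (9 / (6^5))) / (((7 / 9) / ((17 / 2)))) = -53975 / 49728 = -1.09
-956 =-956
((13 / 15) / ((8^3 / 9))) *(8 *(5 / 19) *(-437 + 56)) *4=-14859 / 304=-48.88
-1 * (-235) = 235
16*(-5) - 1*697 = -777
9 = 9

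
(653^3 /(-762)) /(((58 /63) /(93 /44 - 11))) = 2286312527247 /648208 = 3527127.91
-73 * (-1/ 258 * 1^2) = 73/ 258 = 0.28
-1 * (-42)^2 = -1764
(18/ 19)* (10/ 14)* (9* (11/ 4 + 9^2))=135675/ 266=510.06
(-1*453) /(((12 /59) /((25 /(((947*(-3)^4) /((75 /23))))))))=-5568125 /2352348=-2.37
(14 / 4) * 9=63 / 2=31.50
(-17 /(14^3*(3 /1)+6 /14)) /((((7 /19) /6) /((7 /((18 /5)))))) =-0.07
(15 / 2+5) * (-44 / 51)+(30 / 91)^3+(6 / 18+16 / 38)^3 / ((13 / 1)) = -25421927384977 / 2372453261451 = -10.72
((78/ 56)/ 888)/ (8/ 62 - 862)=-403/ 221438784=-0.00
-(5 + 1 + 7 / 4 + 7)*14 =-413 / 2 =-206.50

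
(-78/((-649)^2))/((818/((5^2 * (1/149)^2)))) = -975/3824593111009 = -0.00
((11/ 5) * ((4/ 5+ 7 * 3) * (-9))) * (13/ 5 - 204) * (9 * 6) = 586792998/ 125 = 4694343.98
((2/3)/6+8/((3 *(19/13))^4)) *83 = 116314291/10556001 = 11.02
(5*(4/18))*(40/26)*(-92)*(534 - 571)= 680800/117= 5818.80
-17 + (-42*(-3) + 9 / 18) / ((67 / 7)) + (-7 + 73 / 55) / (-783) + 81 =148545121 / 1923570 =77.22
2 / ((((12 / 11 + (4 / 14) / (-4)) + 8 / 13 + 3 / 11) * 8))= 1001 / 7638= 0.13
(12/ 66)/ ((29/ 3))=6/ 319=0.02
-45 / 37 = -1.22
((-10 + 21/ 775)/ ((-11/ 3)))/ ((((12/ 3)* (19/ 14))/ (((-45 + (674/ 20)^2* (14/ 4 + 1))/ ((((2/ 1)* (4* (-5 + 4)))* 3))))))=-54812885463/ 518320000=-105.75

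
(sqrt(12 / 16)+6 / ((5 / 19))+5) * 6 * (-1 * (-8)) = 24 * sqrt(3)+6672 / 5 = 1375.97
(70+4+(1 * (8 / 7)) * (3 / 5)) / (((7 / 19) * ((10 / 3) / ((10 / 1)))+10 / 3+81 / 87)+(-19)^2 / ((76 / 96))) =2160471 / 13317850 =0.16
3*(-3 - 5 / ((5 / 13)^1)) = -48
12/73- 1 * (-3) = 231/73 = 3.16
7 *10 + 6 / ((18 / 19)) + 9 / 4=943 / 12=78.58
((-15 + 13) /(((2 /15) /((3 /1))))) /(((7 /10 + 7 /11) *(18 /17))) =-4675 /147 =-31.80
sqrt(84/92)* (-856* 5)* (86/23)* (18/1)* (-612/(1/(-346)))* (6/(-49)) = 8417701025280* sqrt(483)/25921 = 7136993644.12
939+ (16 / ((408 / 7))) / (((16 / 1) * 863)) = 330625663 / 352104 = 939.00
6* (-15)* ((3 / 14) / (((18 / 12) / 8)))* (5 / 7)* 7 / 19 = -3600 / 133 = -27.07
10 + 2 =12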